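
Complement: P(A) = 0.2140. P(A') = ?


P(not A) = 1 - 0.2140 = 0.7860

P(not A) = 0.7860


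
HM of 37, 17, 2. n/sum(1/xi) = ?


Sum of reciprocals = 1/37 + 1/17 + 1/2 = 0.585851
HM = 3/0.585851 = 5.1208

HM = 5.1208


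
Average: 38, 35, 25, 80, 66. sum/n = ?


Sum = 38 + 35 + 25 + 80 + 66 = 244
n = 5
Mean = 244/5 = 48.8000

Mean = 48.8000


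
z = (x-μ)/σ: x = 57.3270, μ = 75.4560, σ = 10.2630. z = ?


z = (57.3270 - 75.4560)/10.2630
= -18.1290/10.2630
= -1.7664

z = -1.7664


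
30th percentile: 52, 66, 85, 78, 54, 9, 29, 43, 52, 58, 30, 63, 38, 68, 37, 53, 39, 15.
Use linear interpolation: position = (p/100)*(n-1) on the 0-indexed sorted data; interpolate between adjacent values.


Sorted: 9, 15, 29, 30, 37, 38, 39, 43, 52, 52, 53, 54, 58, 63, 66, 68, 78, 85
n = 18
Index = 30/100 * 17 = 5.1000
Lower = data[5] = 38, Upper = data[6] = 39
P30 = 38 + 0.1000*(1) = 38.1000

P30 = 38.1000


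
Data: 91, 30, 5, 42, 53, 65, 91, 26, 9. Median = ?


Sorted: 5, 9, 26, 30, 42, 53, 65, 91, 91
n = 9 (odd)
Middle value = 42

Median = 42


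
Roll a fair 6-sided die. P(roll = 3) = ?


Favorable outcomes (roll = 3): 1
Total outcomes = 6
P = 1/6 = 0.1667

P = 0.1667


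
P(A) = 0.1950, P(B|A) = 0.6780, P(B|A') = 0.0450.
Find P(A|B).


P(B) = P(B|A)*P(A) + P(B|A')*P(A')
= 0.6780*0.1950 + 0.0450*0.8050
= 0.132210 + 0.036225 = 0.168435
P(A|B) = 0.132210/0.168435 = 0.7849

P(A|B) = 0.7849


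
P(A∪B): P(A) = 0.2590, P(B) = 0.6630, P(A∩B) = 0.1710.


P(A∪B) = 0.2590 + 0.6630 - 0.1710
= 0.9220 - 0.1710
= 0.7510

P(A∪B) = 0.7510


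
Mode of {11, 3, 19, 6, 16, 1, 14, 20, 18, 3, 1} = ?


Frequencies: 1:2, 3:2, 6:1, 11:1, 14:1, 16:1, 18:1, 19:1, 20:1
Max frequency = 2
Mode = 1, 3

Mode = 1, 3


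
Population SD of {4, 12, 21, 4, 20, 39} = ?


Mean = 16.6667
Variance = 145.2222
SD = sqrt(145.2222) = 12.0508

SD = 12.0508


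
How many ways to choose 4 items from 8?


C(8,4) = 8!/(4! × 4!)
= 40320/(24 × 24)
= 70

C(8,4) = 70


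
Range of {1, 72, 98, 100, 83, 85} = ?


Max = 100, Min = 1
Range = 100 - 1 = 99

Range = 99


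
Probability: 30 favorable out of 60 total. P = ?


P = 30/60 = 0.5000

P = 0.5000


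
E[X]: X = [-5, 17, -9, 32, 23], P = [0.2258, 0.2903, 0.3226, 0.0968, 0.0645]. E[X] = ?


E[X] = -5*0.2258 + 17*0.2903 - 9*0.3226 + 32*0.0968 + 23*0.0645
= -1.1290 + 4.9351 - 2.9034 + 3.0976 + 1.4835
= 5.4838

E[X] = 5.4838


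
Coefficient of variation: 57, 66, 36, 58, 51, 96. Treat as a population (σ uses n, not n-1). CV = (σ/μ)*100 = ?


Mean = 60.6667
SD = 18.2544
CV = (18.2544/60.6667)*100 = 30.0896%

CV = 30.0896%


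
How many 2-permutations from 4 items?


P(4,2) = 4!/2!
= 24/2
= 12

P(4,2) = 12


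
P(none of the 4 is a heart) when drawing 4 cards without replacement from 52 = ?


P(no hearts) = (39/52) × (38/51) × (37/50) × (36/49)
= 0.3038

P = 0.3038


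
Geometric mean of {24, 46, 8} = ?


Product = 24 × 46 × 8 = 8832
GM = 8832^(1/3) = 20.6706

GM = 20.6706


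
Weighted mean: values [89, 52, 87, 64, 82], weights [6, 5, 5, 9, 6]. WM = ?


Numerator = 89*6 + 52*5 + 87*5 + 64*9 + 82*6 = 2297
Denominator = 6 + 5 + 5 + 9 + 6 = 31
WM = 2297/31 = 74.0968

WM = 74.0968


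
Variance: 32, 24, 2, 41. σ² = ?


Mean = 24.7500
Squared deviations: 52.5625, 0.5625, 517.5625, 264.0625
Sum = 834.7500
Variance = 834.7500/4 = 208.6875

Variance = 208.6875


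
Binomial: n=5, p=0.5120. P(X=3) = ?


C(5,3) = 10
p^3 = 0.134218
(1-p)^2 = 0.238144
P = 10 * 0.134218 * 0.238144 = 0.3196

P(X=3) = 0.3196


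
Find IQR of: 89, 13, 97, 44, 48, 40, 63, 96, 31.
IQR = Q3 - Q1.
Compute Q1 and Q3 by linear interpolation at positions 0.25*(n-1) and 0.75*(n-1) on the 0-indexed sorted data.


Sorted: 13, 31, 40, 44, 48, 63, 89, 96, 97
Q1 (25th %ile) = 40.0000
Q3 (75th %ile) = 89.0000
IQR = 89.0000 - 40.0000 = 49.0000

IQR = 49.0000


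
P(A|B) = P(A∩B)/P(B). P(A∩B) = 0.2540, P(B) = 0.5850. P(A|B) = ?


P(A|B) = 0.2540/0.5850 = 0.4342

P(A|B) = 0.4342


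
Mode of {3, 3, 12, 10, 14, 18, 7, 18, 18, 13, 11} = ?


Frequencies: 3:2, 7:1, 10:1, 11:1, 12:1, 13:1, 14:1, 18:3
Max frequency = 3
Mode = 18

Mode = 18


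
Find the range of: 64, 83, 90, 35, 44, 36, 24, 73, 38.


Max = 90, Min = 24
Range = 90 - 24 = 66

Range = 66


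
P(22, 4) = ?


P(22,4) = 22!/18!
= 1124000727777607680000/6402373705728000
= 175560

P(22,4) = 175560


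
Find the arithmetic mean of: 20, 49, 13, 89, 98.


Sum = 20 + 49 + 13 + 89 + 98 = 269
n = 5
Mean = 269/5 = 53.8000

Mean = 53.8000


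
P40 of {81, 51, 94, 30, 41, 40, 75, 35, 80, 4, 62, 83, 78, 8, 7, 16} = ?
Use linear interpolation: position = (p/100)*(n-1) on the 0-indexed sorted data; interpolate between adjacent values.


Sorted: 4, 7, 8, 16, 30, 35, 40, 41, 51, 62, 75, 78, 80, 81, 83, 94
n = 16
Index = 40/100 * 15 = 6.0000
Lower = data[6] = 40, Upper = data[7] = 41
P40 = 40 + 0*(1) = 40.0000

P40 = 40.0000


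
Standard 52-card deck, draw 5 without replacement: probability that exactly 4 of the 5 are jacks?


Hypergeometric: P(X=4) = C(4,4)·C(48,1) / C(52,5)
= 1 × 48 / 2598960
= 48/2598960 = 1.8469e-05

P = 1.8469e-05


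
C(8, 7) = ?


C(8,7) = 8!/(7! × 1!)
= 40320/(5040 × 1)
= 8

C(8,7) = 8


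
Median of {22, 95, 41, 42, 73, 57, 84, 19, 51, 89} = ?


Sorted: 19, 22, 41, 42, 51, 57, 73, 84, 89, 95
n = 10 (even)
Middle values: 51 and 57
Median = (51+57)/2 = 54.0000

Median = 54.0000


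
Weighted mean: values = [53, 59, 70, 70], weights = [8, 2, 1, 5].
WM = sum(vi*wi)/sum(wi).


Numerator = 53*8 + 59*2 + 70*1 + 70*5 = 962
Denominator = 8 + 2 + 1 + 5 = 16
WM = 962/16 = 60.1250

WM = 60.1250


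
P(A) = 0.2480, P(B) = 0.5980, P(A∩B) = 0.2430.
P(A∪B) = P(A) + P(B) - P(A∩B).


P(A∪B) = 0.2480 + 0.5980 - 0.2430
= 0.8460 - 0.2430
= 0.6030

P(A∪B) = 0.6030


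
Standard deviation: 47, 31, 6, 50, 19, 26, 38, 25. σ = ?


Mean = 30.2500
Variance = 186.4375
SD = sqrt(186.4375) = 13.6542

SD = 13.6542


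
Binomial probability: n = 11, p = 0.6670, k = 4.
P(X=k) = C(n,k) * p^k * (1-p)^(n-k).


C(11,4) = 330
p^4 = 0.197926
(1-p)^7 = 0.000454
P = 330 * 0.197926 * 0.000454 = 0.0297

P(X=4) = 0.0297


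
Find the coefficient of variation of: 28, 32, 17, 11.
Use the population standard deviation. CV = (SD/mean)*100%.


Mean = 22.0000
SD = 8.3964
CV = (8.3964/22.0000)*100 = 38.1656%

CV = 38.1656%


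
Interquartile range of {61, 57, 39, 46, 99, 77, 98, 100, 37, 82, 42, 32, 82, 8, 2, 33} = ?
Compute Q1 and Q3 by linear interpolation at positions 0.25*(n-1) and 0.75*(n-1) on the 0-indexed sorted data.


Sorted: 2, 8, 32, 33, 37, 39, 42, 46, 57, 61, 77, 82, 82, 98, 99, 100
Q1 (25th %ile) = 36.0000
Q3 (75th %ile) = 82.0000
IQR = 82.0000 - 36.0000 = 46.0000

IQR = 46.0000


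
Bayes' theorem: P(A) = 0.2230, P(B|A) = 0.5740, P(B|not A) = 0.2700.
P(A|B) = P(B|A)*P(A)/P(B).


P(B) = P(B|A)*P(A) + P(B|A')*P(A')
= 0.5740*0.2230 + 0.2700*0.7770
= 0.128002 + 0.209790 = 0.337792
P(A|B) = 0.128002/0.337792 = 0.3789

P(A|B) = 0.3789


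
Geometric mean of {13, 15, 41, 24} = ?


Product = 13 × 15 × 41 × 24 = 191880
GM = 191880^(1/4) = 20.9294

GM = 20.9294


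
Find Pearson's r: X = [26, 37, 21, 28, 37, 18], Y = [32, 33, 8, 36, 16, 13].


Mean X = 27.8333, Mean Y = 23.0000
SD X = 7.243771, SD Y = 10.984838
Cov = 35.666667
r = 35.666667/(7.243771*10.984838) = 0.4482

r = 0.4482


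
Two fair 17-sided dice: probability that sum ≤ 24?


Total outcomes = 17×17 = 289
Favorable (sum ≤ 24): 234
P = 234/289 = 0.8097

P = 0.8097


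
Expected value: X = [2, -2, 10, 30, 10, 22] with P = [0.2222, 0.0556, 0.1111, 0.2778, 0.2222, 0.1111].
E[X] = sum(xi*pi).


E[X] = 2*0.2222 - 2*0.0556 + 10*0.1111 + 30*0.2778 + 10*0.2222 + 22*0.1111
= 0.4444 - 0.1112 + 1.1110 + 8.3340 + 2.2220 + 2.4442
= 14.4444

E[X] = 14.4444


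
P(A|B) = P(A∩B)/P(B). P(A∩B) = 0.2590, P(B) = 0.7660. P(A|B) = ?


P(A|B) = 0.2590/0.7660 = 0.3381

P(A|B) = 0.3381


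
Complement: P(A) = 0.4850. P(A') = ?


P(not A) = 1 - 0.4850 = 0.5150

P(not A) = 0.5150


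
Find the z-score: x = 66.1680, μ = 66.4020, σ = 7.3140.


z = (66.1680 - 66.4020)/7.3140
= -0.2340/7.3140
= -0.0320

z = -0.0320


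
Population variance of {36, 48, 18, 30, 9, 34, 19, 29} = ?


Mean = 27.8750
Squared deviations: 66.0156, 405.0156, 97.5156, 4.5156, 356.2656, 37.5156, 78.7656, 1.2656
Sum = 1046.8750
Variance = 1046.8750/8 = 130.8594

Variance = 130.8594


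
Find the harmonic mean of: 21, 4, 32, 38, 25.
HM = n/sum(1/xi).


Sum of reciprocals = 1/21 + 1/4 + 1/32 + 1/38 + 1/25 = 0.395185
HM = 5/0.395185 = 12.6523

HM = 12.6523


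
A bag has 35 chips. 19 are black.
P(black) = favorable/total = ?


P = 19/35 = 0.5429

P = 0.5429


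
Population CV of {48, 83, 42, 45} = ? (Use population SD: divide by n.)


Mean = 54.5000
SD = 16.5907
CV = (16.5907/54.5000)*100 = 30.4416%

CV = 30.4416%


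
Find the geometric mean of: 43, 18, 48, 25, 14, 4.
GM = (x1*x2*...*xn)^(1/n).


Product = 43 × 18 × 48 × 25 × 14 × 4 = 52012800
GM = 52012800^(1/6) = 19.3205

GM = 19.3205


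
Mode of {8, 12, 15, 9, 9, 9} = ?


Frequencies: 8:1, 9:3, 12:1, 15:1
Max frequency = 3
Mode = 9

Mode = 9


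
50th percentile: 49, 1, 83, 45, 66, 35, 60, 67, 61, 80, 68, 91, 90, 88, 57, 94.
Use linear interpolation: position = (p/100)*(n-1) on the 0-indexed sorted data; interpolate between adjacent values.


Sorted: 1, 35, 45, 49, 57, 60, 61, 66, 67, 68, 80, 83, 88, 90, 91, 94
n = 16
Index = 50/100 * 15 = 7.5000
Lower = data[7] = 66, Upper = data[8] = 67
P50 = 66 + 0.5000*(1) = 66.5000

P50 = 66.5000


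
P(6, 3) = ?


P(6,3) = 6!/3!
= 720/6
= 120

P(6,3) = 120


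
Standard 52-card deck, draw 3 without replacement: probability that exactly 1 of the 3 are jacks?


Hypergeometric: P(X=1) = C(4,1)·C(48,2) / C(52,3)
= 4 × 1128 / 22100
= 4512/22100 = 0.2042

P = 0.2042


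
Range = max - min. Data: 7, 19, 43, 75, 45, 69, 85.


Max = 85, Min = 7
Range = 85 - 7 = 78

Range = 78


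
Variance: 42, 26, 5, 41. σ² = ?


Mean = 28.5000
Squared deviations: 182.2500, 6.2500, 552.2500, 156.2500
Sum = 897.0000
Variance = 897.0000/4 = 224.2500

Variance = 224.2500


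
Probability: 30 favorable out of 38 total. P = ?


P = 30/38 = 0.7895

P = 0.7895


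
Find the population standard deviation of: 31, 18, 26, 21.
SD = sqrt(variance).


Mean = 24.0000
Variance = 24.5000
SD = sqrt(24.5000) = 4.9497

SD = 4.9497


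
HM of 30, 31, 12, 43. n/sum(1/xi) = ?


Sum of reciprocals = 1/30 + 1/31 + 1/12 + 1/43 = 0.172181
HM = 4/0.172181 = 23.2314

HM = 23.2314


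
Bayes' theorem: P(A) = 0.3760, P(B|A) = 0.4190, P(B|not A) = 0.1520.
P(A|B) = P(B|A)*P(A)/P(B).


P(B) = P(B|A)*P(A) + P(B|A')*P(A')
= 0.4190*0.3760 + 0.1520*0.6240
= 0.157544 + 0.094848 = 0.252392
P(A|B) = 0.157544/0.252392 = 0.6242

P(A|B) = 0.6242


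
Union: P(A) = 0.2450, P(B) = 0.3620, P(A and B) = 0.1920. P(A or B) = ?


P(A∪B) = 0.2450 + 0.3620 - 0.1920
= 0.6070 - 0.1920
= 0.4150

P(A∪B) = 0.4150


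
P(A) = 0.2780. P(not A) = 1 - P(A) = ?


P(not A) = 1 - 0.2780 = 0.7220

P(not A) = 0.7220


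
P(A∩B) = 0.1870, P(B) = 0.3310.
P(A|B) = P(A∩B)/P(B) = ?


P(A|B) = 0.1870/0.3310 = 0.5650

P(A|B) = 0.5650


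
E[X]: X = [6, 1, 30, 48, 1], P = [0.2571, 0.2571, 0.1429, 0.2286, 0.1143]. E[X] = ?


E[X] = 6*0.2571 + 1*0.2571 + 30*0.1429 + 48*0.2286 + 1*0.1143
= 1.5426 + 0.2571 + 4.2870 + 10.9728 + 0.1143
= 17.1738

E[X] = 17.1738


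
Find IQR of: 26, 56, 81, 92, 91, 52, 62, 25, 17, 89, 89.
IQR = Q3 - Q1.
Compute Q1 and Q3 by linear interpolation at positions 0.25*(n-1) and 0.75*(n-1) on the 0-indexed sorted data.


Sorted: 17, 25, 26, 52, 56, 62, 81, 89, 89, 91, 92
Q1 (25th %ile) = 39.0000
Q3 (75th %ile) = 89.0000
IQR = 89.0000 - 39.0000 = 50.0000

IQR = 50.0000


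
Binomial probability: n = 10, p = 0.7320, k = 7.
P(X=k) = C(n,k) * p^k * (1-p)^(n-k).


C(10,7) = 120
p^7 = 0.112610
(1-p)^3 = 0.019249
P = 120 * 0.112610 * 0.019249 = 0.2601

P(X=7) = 0.2601


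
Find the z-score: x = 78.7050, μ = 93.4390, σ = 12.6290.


z = (78.7050 - 93.4390)/12.6290
= -14.7340/12.6290
= -1.1667

z = -1.1667


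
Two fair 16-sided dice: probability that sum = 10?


Total outcomes = 16×16 = 256
Favorable (sum = 10): 9
P = 9/256 = 0.0352

P = 0.0352


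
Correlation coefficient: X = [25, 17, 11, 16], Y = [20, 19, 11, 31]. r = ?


Mean X = 17.2500, Mean Y = 20.2500
SD X = 5.018715, SD Y = 7.119515
Cov = 10.687500
r = 10.687500/(5.018715*7.119515) = 0.2991

r = 0.2991


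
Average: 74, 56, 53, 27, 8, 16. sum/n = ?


Sum = 74 + 56 + 53 + 27 + 8 + 16 = 234
n = 6
Mean = 234/6 = 39.0000

Mean = 39.0000


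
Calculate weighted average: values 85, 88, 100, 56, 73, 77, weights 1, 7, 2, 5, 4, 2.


Numerator = 85*1 + 88*7 + 100*2 + 56*5 + 73*4 + 77*2 = 1627
Denominator = 1 + 7 + 2 + 5 + 4 + 2 = 21
WM = 1627/21 = 77.4762

WM = 77.4762


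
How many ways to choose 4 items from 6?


C(6,4) = 6!/(4! × 2!)
= 720/(24 × 2)
= 15

C(6,4) = 15


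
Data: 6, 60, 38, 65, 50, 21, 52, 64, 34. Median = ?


Sorted: 6, 21, 34, 38, 50, 52, 60, 64, 65
n = 9 (odd)
Middle value = 50

Median = 50


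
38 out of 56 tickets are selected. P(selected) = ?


P = 38/56 = 0.6786

P = 0.6786


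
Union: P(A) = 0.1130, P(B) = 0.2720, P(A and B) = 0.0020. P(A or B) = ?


P(A∪B) = 0.1130 + 0.2720 - 0.0020
= 0.3850 - 0.0020
= 0.3830

P(A∪B) = 0.3830


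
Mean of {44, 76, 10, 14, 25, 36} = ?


Sum = 44 + 76 + 10 + 14 + 25 + 36 = 205
n = 6
Mean = 205/6 = 34.1667

Mean = 34.1667


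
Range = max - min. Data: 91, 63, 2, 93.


Max = 93, Min = 2
Range = 93 - 2 = 91

Range = 91


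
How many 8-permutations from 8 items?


P(8,8) = 8!/0!
= 40320/1
= 40320

P(8,8) = 40320


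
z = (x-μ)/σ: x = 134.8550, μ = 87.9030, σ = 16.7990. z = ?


z = (134.8550 - 87.9030)/16.7990
= 46.9520/16.7990
= 2.7949

z = 2.7949


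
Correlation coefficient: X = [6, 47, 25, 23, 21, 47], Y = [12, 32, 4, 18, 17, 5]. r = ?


Mean X = 28.1667, Mean Y = 14.6667
SD X = 14.656246, SD Y = 9.410396
Cov = 33.888889
r = 33.888889/(14.656246*9.410396) = 0.2457

r = 0.2457


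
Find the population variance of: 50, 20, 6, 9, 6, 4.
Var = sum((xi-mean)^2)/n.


Mean = 15.8333
Squared deviations: 1167.3611, 17.3611, 96.6944, 46.6944, 96.6944, 140.0278
Sum = 1564.8333
Variance = 1564.8333/6 = 260.8056

Variance = 260.8056


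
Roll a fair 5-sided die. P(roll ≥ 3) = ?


Favorable outcomes (roll ≥ 3): 3
Total outcomes = 5
P = 3/5 = 0.6000

P = 0.6000


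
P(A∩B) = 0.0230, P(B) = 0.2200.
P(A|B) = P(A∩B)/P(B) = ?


P(A|B) = 0.0230/0.2200 = 0.1045

P(A|B) = 0.1045


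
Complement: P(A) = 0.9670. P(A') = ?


P(not A) = 1 - 0.9670 = 0.0330

P(not A) = 0.0330


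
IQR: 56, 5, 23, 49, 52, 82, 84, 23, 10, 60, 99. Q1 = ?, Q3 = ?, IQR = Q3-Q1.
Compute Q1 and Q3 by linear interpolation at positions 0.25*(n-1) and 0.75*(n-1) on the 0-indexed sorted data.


Sorted: 5, 10, 23, 23, 49, 52, 56, 60, 82, 84, 99
Q1 (25th %ile) = 23.0000
Q3 (75th %ile) = 71.0000
IQR = 71.0000 - 23.0000 = 48.0000

IQR = 48.0000


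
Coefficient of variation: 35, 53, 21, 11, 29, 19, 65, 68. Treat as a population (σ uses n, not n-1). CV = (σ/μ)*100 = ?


Mean = 37.6250
SD = 20.3773
CV = (20.3773/37.6250)*100 = 54.1589%

CV = 54.1589%


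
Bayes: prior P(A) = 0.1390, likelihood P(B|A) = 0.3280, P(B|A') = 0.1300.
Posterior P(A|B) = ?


P(B) = P(B|A)*P(A) + P(B|A')*P(A')
= 0.3280*0.1390 + 0.1300*0.8610
= 0.045592 + 0.111930 = 0.157522
P(A|B) = 0.045592/0.157522 = 0.2894

P(A|B) = 0.2894


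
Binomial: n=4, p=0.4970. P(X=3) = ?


C(4,3) = 4
p^3 = 0.122763
(1-p)^1 = 0.503000
P = 4 * 0.122763 * 0.503000 = 0.2470

P(X=3) = 0.2470


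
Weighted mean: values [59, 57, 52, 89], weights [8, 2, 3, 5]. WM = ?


Numerator = 59*8 + 57*2 + 52*3 + 89*5 = 1187
Denominator = 8 + 2 + 3 + 5 = 18
WM = 1187/18 = 65.9444

WM = 65.9444


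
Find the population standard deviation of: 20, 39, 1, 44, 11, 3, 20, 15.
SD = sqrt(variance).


Mean = 19.1250
Variance = 210.8594
SD = sqrt(210.8594) = 14.5210

SD = 14.5210


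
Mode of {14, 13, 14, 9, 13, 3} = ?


Frequencies: 3:1, 9:1, 13:2, 14:2
Max frequency = 2
Mode = 13, 14

Mode = 13, 14


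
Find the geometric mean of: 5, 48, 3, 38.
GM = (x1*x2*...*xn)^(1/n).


Product = 5 × 48 × 3 × 38 = 27360
GM = 27360^(1/4) = 12.8611

GM = 12.8611


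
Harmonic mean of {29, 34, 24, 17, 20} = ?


Sum of reciprocals = 1/29 + 1/34 + 1/24 + 1/17 + 1/20 = 0.214385
HM = 5/0.214385 = 23.3226

HM = 23.3226


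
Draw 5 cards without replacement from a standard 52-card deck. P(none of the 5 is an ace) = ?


P(no aces) = (48/52) × (47/51) × (46/50) × (45/49) × (44/48)
= 0.6588

P = 0.6588


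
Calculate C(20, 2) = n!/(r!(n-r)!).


C(20,2) = 20!/(2! × 18!)
= 2432902008176640000/(2 × 6402373705728000)
= 190

C(20,2) = 190


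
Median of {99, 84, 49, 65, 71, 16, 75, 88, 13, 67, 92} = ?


Sorted: 13, 16, 49, 65, 67, 71, 75, 84, 88, 92, 99
n = 11 (odd)
Middle value = 71

Median = 71


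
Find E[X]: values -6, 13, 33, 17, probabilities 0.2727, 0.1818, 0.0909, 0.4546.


E[X] = -6*0.2727 + 13*0.1818 + 33*0.0909 + 17*0.4546
= -1.6362 + 2.3634 + 2.9997 + 7.7282
= 11.4551

E[X] = 11.4551


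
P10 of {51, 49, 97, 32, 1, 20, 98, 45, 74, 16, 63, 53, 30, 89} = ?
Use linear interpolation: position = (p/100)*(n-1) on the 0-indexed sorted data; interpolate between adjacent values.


Sorted: 1, 16, 20, 30, 32, 45, 49, 51, 53, 63, 74, 89, 97, 98
n = 14
Index = 10/100 * 13 = 1.3000
Lower = data[1] = 16, Upper = data[2] = 20
P10 = 16 + 0.3000*(4) = 17.2000

P10 = 17.2000


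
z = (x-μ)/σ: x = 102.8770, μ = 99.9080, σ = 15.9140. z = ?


z = (102.8770 - 99.9080)/15.9140
= 2.9690/15.9140
= 0.1866

z = 0.1866


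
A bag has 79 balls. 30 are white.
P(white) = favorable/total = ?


P = 30/79 = 0.3797

P = 0.3797


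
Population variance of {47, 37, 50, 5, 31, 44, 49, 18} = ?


Mean = 35.1250
Squared deviations: 141.0156, 3.5156, 221.2656, 907.5156, 17.0156, 78.7656, 192.5156, 293.2656
Sum = 1854.8750
Variance = 1854.8750/8 = 231.8594

Variance = 231.8594


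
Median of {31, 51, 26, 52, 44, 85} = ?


Sorted: 26, 31, 44, 51, 52, 85
n = 6 (even)
Middle values: 44 and 51
Median = (44+51)/2 = 47.5000

Median = 47.5000


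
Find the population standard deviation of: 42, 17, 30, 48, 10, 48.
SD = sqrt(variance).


Mean = 32.5000
Variance = 220.5833
SD = sqrt(220.5833) = 14.8520

SD = 14.8520


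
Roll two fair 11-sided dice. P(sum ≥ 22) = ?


Total outcomes = 11×11 = 121
Favorable (sum ≥ 22): 1
P = 1/121 = 0.0083

P = 0.0083


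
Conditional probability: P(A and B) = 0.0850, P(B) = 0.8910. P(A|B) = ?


P(A|B) = 0.0850/0.8910 = 0.0954

P(A|B) = 0.0954


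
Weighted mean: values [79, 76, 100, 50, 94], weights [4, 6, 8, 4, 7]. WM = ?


Numerator = 79*4 + 76*6 + 100*8 + 50*4 + 94*7 = 2430
Denominator = 4 + 6 + 8 + 4 + 7 = 29
WM = 2430/29 = 83.7931

WM = 83.7931


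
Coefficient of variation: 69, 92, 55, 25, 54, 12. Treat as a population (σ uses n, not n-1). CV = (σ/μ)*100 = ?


Mean = 51.1667
SD = 26.5419
CV = (26.5419/51.1667)*100 = 51.8734%

CV = 51.8734%


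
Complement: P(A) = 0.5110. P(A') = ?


P(not A) = 1 - 0.5110 = 0.4890

P(not A) = 0.4890


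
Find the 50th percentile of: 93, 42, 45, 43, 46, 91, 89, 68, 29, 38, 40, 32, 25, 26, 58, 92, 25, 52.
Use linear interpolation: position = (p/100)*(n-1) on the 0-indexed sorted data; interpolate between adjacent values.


Sorted: 25, 25, 26, 29, 32, 38, 40, 42, 43, 45, 46, 52, 58, 68, 89, 91, 92, 93
n = 18
Index = 50/100 * 17 = 8.5000
Lower = data[8] = 43, Upper = data[9] = 45
P50 = 43 + 0.5000*(2) = 44.0000

P50 = 44.0000


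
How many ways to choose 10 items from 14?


C(14,10) = 14!/(10! × 4!)
= 87178291200/(3628800 × 24)
= 1001

C(14,10) = 1001


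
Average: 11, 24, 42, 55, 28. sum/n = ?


Sum = 11 + 24 + 42 + 55 + 28 = 160
n = 5
Mean = 160/5 = 32.0000

Mean = 32.0000


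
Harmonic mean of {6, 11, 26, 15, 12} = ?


Sum of reciprocals = 1/6 + 1/11 + 1/26 + 1/15 + 1/12 = 0.446037
HM = 5/0.446037 = 11.2098

HM = 11.2098


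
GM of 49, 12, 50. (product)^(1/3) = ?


Product = 49 × 12 × 50 = 29400
GM = 29400^(1/3) = 30.8638

GM = 30.8638


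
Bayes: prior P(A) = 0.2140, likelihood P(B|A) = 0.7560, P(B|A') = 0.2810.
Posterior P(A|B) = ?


P(B) = P(B|A)*P(A) + P(B|A')*P(A')
= 0.7560*0.2140 + 0.2810*0.7860
= 0.161784 + 0.220866 = 0.382650
P(A|B) = 0.161784/0.382650 = 0.4228

P(A|B) = 0.4228


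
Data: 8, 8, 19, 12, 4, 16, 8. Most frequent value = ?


Frequencies: 4:1, 8:3, 12:1, 16:1, 19:1
Max frequency = 3
Mode = 8

Mode = 8


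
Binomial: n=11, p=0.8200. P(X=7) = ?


C(11,7) = 330
p^7 = 0.249285
(1-p)^4 = 0.001050
P = 330 * 0.249285 * 0.001050 = 0.0864

P(X=7) = 0.0864


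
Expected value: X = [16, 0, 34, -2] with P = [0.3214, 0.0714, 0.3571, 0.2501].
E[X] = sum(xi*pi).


E[X] = 16*0.3214 + 0*0.0714 + 34*0.3571 - 2*0.2501
= 5.1424 + 0 + 12.1414 - 0.5002
= 16.7836

E[X] = 16.7836


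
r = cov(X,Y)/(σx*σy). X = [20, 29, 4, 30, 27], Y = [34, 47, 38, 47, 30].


Mean X = 22.0000, Mean Y = 39.2000
SD X = 9.654015, SD Y = 6.852737
Cov = 20.600000
r = 20.600000/(9.654015*6.852737) = 0.3114

r = 0.3114


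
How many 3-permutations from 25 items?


P(25,3) = 25!/22!
= 15511210043330985984000000/1124000727777607680000
= 13800

P(25,3) = 13800


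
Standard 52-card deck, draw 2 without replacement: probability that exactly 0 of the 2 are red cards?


Hypergeometric: P(X=0) = C(26,0)·C(26,2) / C(52,2)
= 1 × 325 / 1326
= 325/1326 = 0.2451

P = 0.2451


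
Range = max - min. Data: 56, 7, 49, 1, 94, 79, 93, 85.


Max = 94, Min = 1
Range = 94 - 1 = 93

Range = 93


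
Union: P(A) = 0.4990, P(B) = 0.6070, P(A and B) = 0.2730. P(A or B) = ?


P(A∪B) = 0.4990 + 0.6070 - 0.2730
= 1.1060 - 0.2730
= 0.8330

P(A∪B) = 0.8330


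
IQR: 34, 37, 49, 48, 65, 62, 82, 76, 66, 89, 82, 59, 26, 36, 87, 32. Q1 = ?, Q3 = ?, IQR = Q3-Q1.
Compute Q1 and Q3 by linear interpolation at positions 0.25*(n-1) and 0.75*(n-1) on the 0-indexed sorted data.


Sorted: 26, 32, 34, 36, 37, 48, 49, 59, 62, 65, 66, 76, 82, 82, 87, 89
Q1 (25th %ile) = 36.7500
Q3 (75th %ile) = 77.5000
IQR = 77.5000 - 36.7500 = 40.7500

IQR = 40.7500


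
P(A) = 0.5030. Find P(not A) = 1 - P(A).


P(not A) = 1 - 0.5030 = 0.4970

P(not A) = 0.4970


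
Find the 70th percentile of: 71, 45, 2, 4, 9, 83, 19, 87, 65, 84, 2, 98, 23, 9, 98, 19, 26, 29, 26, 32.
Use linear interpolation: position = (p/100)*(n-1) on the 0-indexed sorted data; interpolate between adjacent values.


Sorted: 2, 2, 4, 9, 9, 19, 19, 23, 26, 26, 29, 32, 45, 65, 71, 83, 84, 87, 98, 98
n = 20
Index = 70/100 * 19 = 13.3000
Lower = data[13] = 65, Upper = data[14] = 71
P70 = 65 + 0.3000*(6) = 66.8000

P70 = 66.8000


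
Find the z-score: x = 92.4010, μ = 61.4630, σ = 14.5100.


z = (92.4010 - 61.4630)/14.5100
= 30.9380/14.5100
= 2.1322

z = 2.1322


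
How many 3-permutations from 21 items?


P(21,3) = 21!/18!
= 51090942171709440000/6402373705728000
= 7980

P(21,3) = 7980


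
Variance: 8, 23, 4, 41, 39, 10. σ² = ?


Mean = 20.8333
Squared deviations: 164.6944, 4.6944, 283.3611, 406.6944, 330.0278, 117.3611
Sum = 1306.8333
Variance = 1306.8333/6 = 217.8056

Variance = 217.8056


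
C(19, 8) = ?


C(19,8) = 19!/(8! × 11!)
= 121645100408832000/(40320 × 39916800)
= 75582

C(19,8) = 75582


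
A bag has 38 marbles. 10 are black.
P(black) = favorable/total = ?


P = 10/38 = 0.2632

P = 0.2632


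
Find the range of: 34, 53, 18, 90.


Max = 90, Min = 18
Range = 90 - 18 = 72

Range = 72


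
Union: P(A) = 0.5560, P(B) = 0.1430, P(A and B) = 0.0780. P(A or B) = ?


P(A∪B) = 0.5560 + 0.1430 - 0.0780
= 0.6990 - 0.0780
= 0.6210

P(A∪B) = 0.6210


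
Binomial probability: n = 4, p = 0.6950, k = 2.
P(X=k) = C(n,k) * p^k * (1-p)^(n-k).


C(4,2) = 6
p^2 = 0.483025
(1-p)^2 = 0.093025
P = 6 * 0.483025 * 0.093025 = 0.2696

P(X=2) = 0.2696


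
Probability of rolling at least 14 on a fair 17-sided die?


Favorable outcomes (roll ≥ 14): 4
Total outcomes = 17
P = 4/17 = 0.2353

P = 0.2353


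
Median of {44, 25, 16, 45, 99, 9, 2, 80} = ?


Sorted: 2, 9, 16, 25, 44, 45, 80, 99
n = 8 (even)
Middle values: 25 and 44
Median = (25+44)/2 = 34.5000

Median = 34.5000


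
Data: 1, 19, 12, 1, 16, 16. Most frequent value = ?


Frequencies: 1:2, 12:1, 16:2, 19:1
Max frequency = 2
Mode = 1, 16

Mode = 1, 16


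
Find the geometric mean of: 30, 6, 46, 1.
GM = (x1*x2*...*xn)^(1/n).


Product = 30 × 6 × 46 × 1 = 8280
GM = 8280^(1/4) = 9.5391

GM = 9.5391


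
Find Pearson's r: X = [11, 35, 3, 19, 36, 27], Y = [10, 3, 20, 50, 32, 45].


Mean X = 21.8333, Mean Y = 26.6667
SD X = 12.116334, SD Y = 17.278760
Cov = 16.444444
r = 16.444444/(12.116334*17.278760) = 0.0785

r = 0.0785


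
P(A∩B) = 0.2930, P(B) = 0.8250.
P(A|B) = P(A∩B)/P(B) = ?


P(A|B) = 0.2930/0.8250 = 0.3552

P(A|B) = 0.3552


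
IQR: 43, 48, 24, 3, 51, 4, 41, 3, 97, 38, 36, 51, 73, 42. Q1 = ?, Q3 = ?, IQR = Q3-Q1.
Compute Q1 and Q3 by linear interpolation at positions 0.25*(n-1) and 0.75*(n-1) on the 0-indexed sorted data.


Sorted: 3, 3, 4, 24, 36, 38, 41, 42, 43, 48, 51, 51, 73, 97
Q1 (25th %ile) = 27.0000
Q3 (75th %ile) = 50.2500
IQR = 50.2500 - 27.0000 = 23.2500

IQR = 23.2500


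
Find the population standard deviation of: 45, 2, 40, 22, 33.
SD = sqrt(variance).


Mean = 28.4000
Variance = 233.8400
SD = sqrt(233.8400) = 15.2918

SD = 15.2918


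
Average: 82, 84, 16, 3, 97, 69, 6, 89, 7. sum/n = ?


Sum = 82 + 84 + 16 + 3 + 97 + 69 + 6 + 89 + 7 = 453
n = 9
Mean = 453/9 = 50.3333

Mean = 50.3333


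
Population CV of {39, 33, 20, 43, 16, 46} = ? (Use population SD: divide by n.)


Mean = 32.8333
SD = 11.2756
CV = (11.2756/32.8333)*100 = 34.3419%

CV = 34.3419%


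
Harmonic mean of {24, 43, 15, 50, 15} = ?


Sum of reciprocals = 1/24 + 1/43 + 1/15 + 1/50 + 1/15 = 0.218256
HM = 5/0.218256 = 22.9089

HM = 22.9089


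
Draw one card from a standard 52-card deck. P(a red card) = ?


26 red cards in 52 cards
P = 26/52 = 0.5000

P = 0.5000


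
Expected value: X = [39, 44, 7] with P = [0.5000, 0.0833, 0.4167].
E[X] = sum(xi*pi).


E[X] = 39*0.5000 + 44*0.0833 + 7*0.4167
= 19.5000 + 3.6652 + 2.9169
= 26.0821

E[X] = 26.0821


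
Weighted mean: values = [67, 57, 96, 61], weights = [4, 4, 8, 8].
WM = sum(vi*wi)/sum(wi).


Numerator = 67*4 + 57*4 + 96*8 + 61*8 = 1752
Denominator = 4 + 4 + 8 + 8 = 24
WM = 1752/24 = 73.0000

WM = 73.0000


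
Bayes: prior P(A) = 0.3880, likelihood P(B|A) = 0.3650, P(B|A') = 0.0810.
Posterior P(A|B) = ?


P(B) = P(B|A)*P(A) + P(B|A')*P(A')
= 0.3650*0.3880 + 0.0810*0.6120
= 0.141620 + 0.049572 = 0.191192
P(A|B) = 0.141620/0.191192 = 0.7407

P(A|B) = 0.7407


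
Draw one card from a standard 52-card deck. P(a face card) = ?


12 face cards in 52 cards
P = 12/52 = 0.2308

P = 0.2308


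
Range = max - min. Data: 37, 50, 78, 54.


Max = 78, Min = 37
Range = 78 - 37 = 41

Range = 41


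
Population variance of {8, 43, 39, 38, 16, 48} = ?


Mean = 32.0000
Squared deviations: 576.0000, 121.0000, 49.0000, 36.0000, 256.0000, 256.0000
Sum = 1294.0000
Variance = 1294.0000/6 = 215.6667

Variance = 215.6667


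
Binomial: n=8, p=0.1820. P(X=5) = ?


C(8,5) = 56
p^5 = 0.000200
(1-p)^3 = 0.547343
P = 56 * 0.000200 * 0.547343 = 0.0061

P(X=5) = 0.0061


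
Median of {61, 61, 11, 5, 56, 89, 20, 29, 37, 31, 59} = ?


Sorted: 5, 11, 20, 29, 31, 37, 56, 59, 61, 61, 89
n = 11 (odd)
Middle value = 37

Median = 37


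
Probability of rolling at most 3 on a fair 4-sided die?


Favorable outcomes (roll ≤ 3): 3
Total outcomes = 4
P = 3/4 = 0.7500

P = 0.7500


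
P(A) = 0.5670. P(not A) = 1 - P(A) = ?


P(not A) = 1 - 0.5670 = 0.4330

P(not A) = 0.4330


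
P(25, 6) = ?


P(25,6) = 25!/19!
= 15511210043330985984000000/121645100408832000
= 127512000

P(25,6) = 127512000


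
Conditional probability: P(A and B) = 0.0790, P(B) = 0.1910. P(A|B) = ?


P(A|B) = 0.0790/0.1910 = 0.4136

P(A|B) = 0.4136


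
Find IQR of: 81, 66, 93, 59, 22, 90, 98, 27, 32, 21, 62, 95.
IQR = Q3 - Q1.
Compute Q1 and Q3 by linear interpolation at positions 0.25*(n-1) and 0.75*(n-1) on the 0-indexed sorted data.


Sorted: 21, 22, 27, 32, 59, 62, 66, 81, 90, 93, 95, 98
Q1 (25th %ile) = 30.7500
Q3 (75th %ile) = 90.7500
IQR = 90.7500 - 30.7500 = 60.0000

IQR = 60.0000


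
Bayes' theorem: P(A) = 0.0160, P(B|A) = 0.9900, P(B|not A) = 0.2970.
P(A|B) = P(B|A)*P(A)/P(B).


P(B) = P(B|A)*P(A) + P(B|A')*P(A')
= 0.9900*0.0160 + 0.2970*0.9840
= 0.015840 + 0.292248 = 0.308088
P(A|B) = 0.015840/0.308088 = 0.0514

P(A|B) = 0.0514


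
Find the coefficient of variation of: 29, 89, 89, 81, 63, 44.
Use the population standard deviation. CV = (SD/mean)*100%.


Mean = 65.8333
SD = 22.8941
CV = (22.8941/65.8333)*100 = 34.7758%

CV = 34.7758%


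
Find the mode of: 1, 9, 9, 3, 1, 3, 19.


Frequencies: 1:2, 3:2, 9:2, 19:1
Max frequency = 2
Mode = 1, 3, 9

Mode = 1, 3, 9


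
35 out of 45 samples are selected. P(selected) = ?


P = 35/45 = 0.7778

P = 0.7778


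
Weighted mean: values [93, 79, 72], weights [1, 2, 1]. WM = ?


Numerator = 93*1 + 79*2 + 72*1 = 323
Denominator = 1 + 2 + 1 = 4
WM = 323/4 = 80.7500

WM = 80.7500


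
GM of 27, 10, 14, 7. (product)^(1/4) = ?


Product = 27 × 10 × 14 × 7 = 26460
GM = 26460^(1/4) = 12.7540

GM = 12.7540


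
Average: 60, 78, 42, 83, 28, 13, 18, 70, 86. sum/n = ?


Sum = 60 + 78 + 42 + 83 + 28 + 13 + 18 + 70 + 86 = 478
n = 9
Mean = 478/9 = 53.1111

Mean = 53.1111


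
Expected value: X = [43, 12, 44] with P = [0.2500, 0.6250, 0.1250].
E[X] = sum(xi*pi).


E[X] = 43*0.2500 + 12*0.6250 + 44*0.1250
= 10.7500 + 7.5000 + 5.5000
= 23.7500

E[X] = 23.7500


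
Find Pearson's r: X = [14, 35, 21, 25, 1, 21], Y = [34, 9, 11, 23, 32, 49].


Mean X = 19.5000, Mean Y = 26.3333
SD X = 10.388295, SD Y = 13.852397
Cov = -70.500000
r = -70.500000/(10.388295*13.852397) = -0.4899

r = -0.4899


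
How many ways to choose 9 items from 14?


C(14,9) = 14!/(9! × 5!)
= 87178291200/(362880 × 120)
= 2002

C(14,9) = 2002


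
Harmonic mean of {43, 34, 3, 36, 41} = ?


Sum of reciprocals = 1/43 + 1/34 + 1/3 + 1/36 + 1/41 = 0.438169
HM = 5/0.438169 = 11.4111

HM = 11.4111


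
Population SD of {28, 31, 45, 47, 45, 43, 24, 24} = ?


Mean = 35.8750
Variance = 88.6094
SD = sqrt(88.6094) = 9.4133

SD = 9.4133


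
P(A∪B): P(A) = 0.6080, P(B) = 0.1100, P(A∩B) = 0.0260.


P(A∪B) = 0.6080 + 0.1100 - 0.0260
= 0.7180 - 0.0260
= 0.6920

P(A∪B) = 0.6920


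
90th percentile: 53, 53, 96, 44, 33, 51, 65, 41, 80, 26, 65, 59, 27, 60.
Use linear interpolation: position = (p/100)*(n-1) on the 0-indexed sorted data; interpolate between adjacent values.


Sorted: 26, 27, 33, 41, 44, 51, 53, 53, 59, 60, 65, 65, 80, 96
n = 14
Index = 90/100 * 13 = 11.7000
Lower = data[11] = 65, Upper = data[12] = 80
P90 = 65 + 0.7000*(15) = 75.5000

P90 = 75.5000


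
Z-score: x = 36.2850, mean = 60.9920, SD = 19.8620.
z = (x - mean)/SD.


z = (36.2850 - 60.9920)/19.8620
= -24.7070/19.8620
= -1.2439

z = -1.2439


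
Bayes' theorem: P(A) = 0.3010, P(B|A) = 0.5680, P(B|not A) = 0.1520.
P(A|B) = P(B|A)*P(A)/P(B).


P(B) = P(B|A)*P(A) + P(B|A')*P(A')
= 0.5680*0.3010 + 0.1520*0.6990
= 0.170968 + 0.106248 = 0.277216
P(A|B) = 0.170968/0.277216 = 0.6167

P(A|B) = 0.6167


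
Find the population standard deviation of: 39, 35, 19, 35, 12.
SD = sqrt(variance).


Mean = 28.0000
Variance = 111.2000
SD = sqrt(111.2000) = 10.5451

SD = 10.5451


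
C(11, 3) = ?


C(11,3) = 11!/(3! × 8!)
= 39916800/(6 × 40320)
= 165

C(11,3) = 165


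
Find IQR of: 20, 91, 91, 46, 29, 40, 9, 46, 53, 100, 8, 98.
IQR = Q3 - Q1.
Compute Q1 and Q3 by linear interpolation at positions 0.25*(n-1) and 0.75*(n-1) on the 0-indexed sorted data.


Sorted: 8, 9, 20, 29, 40, 46, 46, 53, 91, 91, 98, 100
Q1 (25th %ile) = 26.7500
Q3 (75th %ile) = 91.0000
IQR = 91.0000 - 26.7500 = 64.2500

IQR = 64.2500


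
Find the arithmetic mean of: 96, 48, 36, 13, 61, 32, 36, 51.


Sum = 96 + 48 + 36 + 13 + 61 + 32 + 36 + 51 = 373
n = 8
Mean = 373/8 = 46.6250

Mean = 46.6250


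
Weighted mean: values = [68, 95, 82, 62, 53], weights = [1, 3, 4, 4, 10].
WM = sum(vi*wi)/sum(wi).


Numerator = 68*1 + 95*3 + 82*4 + 62*4 + 53*10 = 1459
Denominator = 1 + 3 + 4 + 4 + 10 = 22
WM = 1459/22 = 66.3182

WM = 66.3182


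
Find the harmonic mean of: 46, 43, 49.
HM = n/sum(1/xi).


Sum of reciprocals = 1/46 + 1/43 + 1/49 = 0.065403
HM = 3/0.065403 = 45.8694

HM = 45.8694


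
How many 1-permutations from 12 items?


P(12,1) = 12!/11!
= 479001600/39916800
= 12

P(12,1) = 12


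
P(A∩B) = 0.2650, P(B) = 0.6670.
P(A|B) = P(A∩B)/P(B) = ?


P(A|B) = 0.2650/0.6670 = 0.3973

P(A|B) = 0.3973


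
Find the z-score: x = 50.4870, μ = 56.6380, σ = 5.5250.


z = (50.4870 - 56.6380)/5.5250
= -6.1510/5.5250
= -1.1133

z = -1.1133


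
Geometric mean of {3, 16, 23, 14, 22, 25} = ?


Product = 3 × 16 × 23 × 14 × 22 × 25 = 8500800
GM = 8500800^(1/6) = 14.2860

GM = 14.2860


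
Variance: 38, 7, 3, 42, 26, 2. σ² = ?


Mean = 19.6667
Squared deviations: 336.1111, 160.4444, 277.7778, 498.7778, 40.1111, 312.1111
Sum = 1625.3333
Variance = 1625.3333/6 = 270.8889

Variance = 270.8889


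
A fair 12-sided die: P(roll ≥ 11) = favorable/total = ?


Favorable outcomes (roll ≥ 11): 2
Total outcomes = 12
P = 2/12 = 0.1667

P = 0.1667


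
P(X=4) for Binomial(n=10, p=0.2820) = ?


C(10,4) = 210
p^4 = 0.006324
(1-p)^6 = 0.137008
P = 210 * 0.006324 * 0.137008 = 0.1820

P(X=4) = 0.1820


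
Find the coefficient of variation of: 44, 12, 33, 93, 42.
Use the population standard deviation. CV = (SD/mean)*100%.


Mean = 44.8000
SD = 26.6338
CV = (26.6338/44.8000)*100 = 59.4505%

CV = 59.4505%


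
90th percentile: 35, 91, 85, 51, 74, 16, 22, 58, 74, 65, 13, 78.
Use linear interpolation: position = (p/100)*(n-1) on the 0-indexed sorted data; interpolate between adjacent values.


Sorted: 13, 16, 22, 35, 51, 58, 65, 74, 74, 78, 85, 91
n = 12
Index = 90/100 * 11 = 9.9000
Lower = data[9] = 78, Upper = data[10] = 85
P90 = 78 + 0.9000*(7) = 84.3000

P90 = 84.3000


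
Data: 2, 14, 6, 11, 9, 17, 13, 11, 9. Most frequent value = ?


Frequencies: 2:1, 6:1, 9:2, 11:2, 13:1, 14:1, 17:1
Max frequency = 2
Mode = 9, 11

Mode = 9, 11


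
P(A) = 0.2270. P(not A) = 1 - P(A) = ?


P(not A) = 1 - 0.2270 = 0.7730

P(not A) = 0.7730


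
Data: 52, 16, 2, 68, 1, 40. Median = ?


Sorted: 1, 2, 16, 40, 52, 68
n = 6 (even)
Middle values: 16 and 40
Median = (16+40)/2 = 28.0000

Median = 28.0000


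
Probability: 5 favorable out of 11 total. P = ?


P = 5/11 = 0.4545

P = 0.4545


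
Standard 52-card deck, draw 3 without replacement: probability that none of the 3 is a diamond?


P(no diamonds) = (39/52) × (38/51) × (37/50)
= 0.4135

P = 0.4135


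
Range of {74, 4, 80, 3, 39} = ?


Max = 80, Min = 3
Range = 80 - 3 = 77

Range = 77


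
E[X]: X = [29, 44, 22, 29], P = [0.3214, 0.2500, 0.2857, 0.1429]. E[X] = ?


E[X] = 29*0.3214 + 44*0.2500 + 22*0.2857 + 29*0.1429
= 9.3206 + 11.0000 + 6.2854 + 4.1441
= 30.7501

E[X] = 30.7501


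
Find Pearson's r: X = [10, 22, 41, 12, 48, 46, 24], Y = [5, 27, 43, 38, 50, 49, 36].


Mean X = 29.0000, Mean Y = 35.4286
SD X = 14.726070, SD Y = 14.430693
Cov = 169.857143
r = 169.857143/(14.726070*14.430693) = 0.7993

r = 0.7993


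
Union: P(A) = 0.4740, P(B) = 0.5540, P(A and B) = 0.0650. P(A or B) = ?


P(A∪B) = 0.4740 + 0.5540 - 0.0650
= 1.0280 - 0.0650
= 0.9630

P(A∪B) = 0.9630


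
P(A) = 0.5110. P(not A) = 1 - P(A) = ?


P(not A) = 1 - 0.5110 = 0.4890

P(not A) = 0.4890


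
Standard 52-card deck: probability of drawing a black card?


26 black cards in 52 cards
P = 26/52 = 0.5000

P = 0.5000


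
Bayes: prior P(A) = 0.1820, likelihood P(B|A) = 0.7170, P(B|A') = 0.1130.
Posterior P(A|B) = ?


P(B) = P(B|A)*P(A) + P(B|A')*P(A')
= 0.7170*0.1820 + 0.1130*0.8180
= 0.130494 + 0.092434 = 0.222928
P(A|B) = 0.130494/0.222928 = 0.5854

P(A|B) = 0.5854


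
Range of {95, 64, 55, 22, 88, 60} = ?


Max = 95, Min = 22
Range = 95 - 22 = 73

Range = 73


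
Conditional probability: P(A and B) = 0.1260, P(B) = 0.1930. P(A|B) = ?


P(A|B) = 0.1260/0.1930 = 0.6528

P(A|B) = 0.6528


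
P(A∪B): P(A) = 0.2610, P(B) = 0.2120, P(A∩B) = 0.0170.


P(A∪B) = 0.2610 + 0.2120 - 0.0170
= 0.4730 - 0.0170
= 0.4560

P(A∪B) = 0.4560


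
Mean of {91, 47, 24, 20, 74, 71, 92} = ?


Sum = 91 + 47 + 24 + 20 + 74 + 71 + 92 = 419
n = 7
Mean = 419/7 = 59.8571

Mean = 59.8571


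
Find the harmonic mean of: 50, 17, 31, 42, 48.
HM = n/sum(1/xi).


Sum of reciprocals = 1/50 + 1/17 + 1/31 + 1/42 + 1/48 = 0.155724
HM = 5/0.155724 = 32.1080

HM = 32.1080


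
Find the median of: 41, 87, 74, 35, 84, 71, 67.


Sorted: 35, 41, 67, 71, 74, 84, 87
n = 7 (odd)
Middle value = 71

Median = 71


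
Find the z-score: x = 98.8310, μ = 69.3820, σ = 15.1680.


z = (98.8310 - 69.3820)/15.1680
= 29.4490/15.1680
= 1.9415

z = 1.9415


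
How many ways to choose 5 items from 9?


C(9,5) = 9!/(5! × 4!)
= 362880/(120 × 24)
= 126

C(9,5) = 126


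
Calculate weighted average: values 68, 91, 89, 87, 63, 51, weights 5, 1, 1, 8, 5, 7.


Numerator = 68*5 + 91*1 + 89*1 + 87*8 + 63*5 + 51*7 = 1888
Denominator = 5 + 1 + 1 + 8 + 5 + 7 = 27
WM = 1888/27 = 69.9259

WM = 69.9259


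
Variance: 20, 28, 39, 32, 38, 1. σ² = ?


Mean = 26.3333
Squared deviations: 40.1111, 2.7778, 160.4444, 32.1111, 136.1111, 641.7778
Sum = 1013.3333
Variance = 1013.3333/6 = 168.8889

Variance = 168.8889


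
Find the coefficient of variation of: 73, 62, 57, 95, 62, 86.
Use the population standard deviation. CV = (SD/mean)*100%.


Mean = 72.5000
SD = 13.8414
CV = (13.8414/72.5000)*100 = 19.0915%

CV = 19.0915%


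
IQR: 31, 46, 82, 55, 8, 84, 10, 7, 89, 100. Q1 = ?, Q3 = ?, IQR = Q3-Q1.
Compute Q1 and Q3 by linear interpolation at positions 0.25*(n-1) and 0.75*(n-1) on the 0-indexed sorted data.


Sorted: 7, 8, 10, 31, 46, 55, 82, 84, 89, 100
Q1 (25th %ile) = 15.2500
Q3 (75th %ile) = 83.5000
IQR = 83.5000 - 15.2500 = 68.2500

IQR = 68.2500


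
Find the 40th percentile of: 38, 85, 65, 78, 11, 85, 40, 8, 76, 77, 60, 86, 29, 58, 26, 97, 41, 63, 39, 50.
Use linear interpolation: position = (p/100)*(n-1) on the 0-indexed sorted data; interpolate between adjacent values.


Sorted: 8, 11, 26, 29, 38, 39, 40, 41, 50, 58, 60, 63, 65, 76, 77, 78, 85, 85, 86, 97
n = 20
Index = 40/100 * 19 = 7.6000
Lower = data[7] = 41, Upper = data[8] = 50
P40 = 41 + 0.6000*(9) = 46.4000

P40 = 46.4000


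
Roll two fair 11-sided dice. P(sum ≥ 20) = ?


Total outcomes = 11×11 = 121
Favorable (sum ≥ 20): 6
P = 6/121 = 0.0496

P = 0.0496


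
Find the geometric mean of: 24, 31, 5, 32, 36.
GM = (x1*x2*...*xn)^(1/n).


Product = 24 × 31 × 5 × 32 × 36 = 4285440
GM = 4285440^(1/5) = 21.2031

GM = 21.2031


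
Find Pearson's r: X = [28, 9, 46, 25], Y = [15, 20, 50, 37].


Mean X = 27.0000, Mean Y = 30.5000
SD X = 13.133926, SD Y = 13.901439
Cov = 132.750000
r = 132.750000/(13.133926*13.901439) = 0.7271

r = 0.7271
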